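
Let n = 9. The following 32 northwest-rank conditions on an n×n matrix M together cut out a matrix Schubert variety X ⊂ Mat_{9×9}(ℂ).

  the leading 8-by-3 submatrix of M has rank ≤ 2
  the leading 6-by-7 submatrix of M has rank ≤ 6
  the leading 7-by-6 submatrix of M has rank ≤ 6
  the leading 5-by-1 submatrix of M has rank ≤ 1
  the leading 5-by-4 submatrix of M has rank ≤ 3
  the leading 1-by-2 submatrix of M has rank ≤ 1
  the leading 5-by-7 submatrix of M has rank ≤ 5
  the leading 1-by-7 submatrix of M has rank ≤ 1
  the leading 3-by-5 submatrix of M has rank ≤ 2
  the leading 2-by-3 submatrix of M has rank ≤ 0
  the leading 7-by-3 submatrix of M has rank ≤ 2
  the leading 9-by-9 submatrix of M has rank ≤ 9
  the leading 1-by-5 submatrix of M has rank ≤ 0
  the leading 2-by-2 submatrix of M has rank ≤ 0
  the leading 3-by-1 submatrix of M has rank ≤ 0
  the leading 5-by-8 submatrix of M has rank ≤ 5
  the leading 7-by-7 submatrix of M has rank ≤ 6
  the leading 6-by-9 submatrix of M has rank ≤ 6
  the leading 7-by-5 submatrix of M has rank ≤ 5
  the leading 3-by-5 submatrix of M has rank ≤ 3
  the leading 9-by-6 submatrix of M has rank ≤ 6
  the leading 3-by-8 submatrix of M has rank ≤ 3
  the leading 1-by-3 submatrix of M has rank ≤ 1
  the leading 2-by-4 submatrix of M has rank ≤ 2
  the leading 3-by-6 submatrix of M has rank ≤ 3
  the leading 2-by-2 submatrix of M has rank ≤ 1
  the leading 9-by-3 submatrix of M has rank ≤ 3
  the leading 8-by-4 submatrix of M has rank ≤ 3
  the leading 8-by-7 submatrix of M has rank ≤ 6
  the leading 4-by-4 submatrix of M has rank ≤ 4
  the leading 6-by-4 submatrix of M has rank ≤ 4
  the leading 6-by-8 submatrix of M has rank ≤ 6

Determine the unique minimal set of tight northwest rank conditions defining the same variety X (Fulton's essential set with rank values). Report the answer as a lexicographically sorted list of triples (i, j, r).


Computing R[i][j] = min implied NW-rank bound (n=9, 32 conditions):

  i=1: 0, 0, 0, 0, 0, 1, 1, 1, 1
  i=2: 0, 0, 0, 1, 1, 2, 2, 2, 2
  i=3: 0, 1, 1, 2, 2, 3, 3, 3, 3
  i=4: 1, 2, 2, 3, 3, 4, 4, 4, 4
  i=5: 1, 2, 2, 3, 4, 5, 5, 5, 5
  i=6: 1, 2, 2, 3, 4, 5, 6, 6, 6
  i=7: 1, 2, 2, 3, 4, 5, 6, 7, 7
  i=8: 1, 2, 2, 3, 4, 5, 6, 7, 8
  i=9: 1, 2, 3, 4, 5, 6, 7, 8, 9

second differences of R give the permutation w = (6, 4, 2, 1, 5, 7, 8, 9, 3).

|D(w)|=13, |Ess(w)|=4:

[(1, 5, 0), (2, 3, 0), (3, 1, 0), (8, 3, 2)]


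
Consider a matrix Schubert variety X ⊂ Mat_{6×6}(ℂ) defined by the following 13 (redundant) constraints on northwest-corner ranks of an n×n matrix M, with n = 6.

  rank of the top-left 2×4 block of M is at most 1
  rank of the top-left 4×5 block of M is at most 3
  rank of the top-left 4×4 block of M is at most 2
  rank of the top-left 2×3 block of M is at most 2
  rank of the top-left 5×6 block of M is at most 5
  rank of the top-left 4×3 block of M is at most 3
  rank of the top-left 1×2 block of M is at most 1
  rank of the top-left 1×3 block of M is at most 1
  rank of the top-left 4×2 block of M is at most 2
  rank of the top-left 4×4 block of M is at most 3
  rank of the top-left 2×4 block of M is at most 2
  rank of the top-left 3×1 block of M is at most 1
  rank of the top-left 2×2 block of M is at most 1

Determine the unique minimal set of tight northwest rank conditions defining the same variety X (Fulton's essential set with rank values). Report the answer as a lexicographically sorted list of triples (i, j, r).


Reconstructing r_w from the 13 given conditions:

  1 | 1 | 1 | 1 | 1 | 1
  1 | 1 | 1 | 1 | 2 | 2
  1 | 2 | 2 | 2 | 3 | 3
  1 | 2 | 2 | 2 | 3 | 4
  1 | 2 | 3 | 3 | 4 | 5
  1 | 2 | 3 | 4 | 5 | 6

the unique w with this rank table is (1, 5, 2, 6, 3, 4).

D(w) has 5 cells with 2 SE-corners; essential set:

[(2, 4, 1), (4, 4, 2)]


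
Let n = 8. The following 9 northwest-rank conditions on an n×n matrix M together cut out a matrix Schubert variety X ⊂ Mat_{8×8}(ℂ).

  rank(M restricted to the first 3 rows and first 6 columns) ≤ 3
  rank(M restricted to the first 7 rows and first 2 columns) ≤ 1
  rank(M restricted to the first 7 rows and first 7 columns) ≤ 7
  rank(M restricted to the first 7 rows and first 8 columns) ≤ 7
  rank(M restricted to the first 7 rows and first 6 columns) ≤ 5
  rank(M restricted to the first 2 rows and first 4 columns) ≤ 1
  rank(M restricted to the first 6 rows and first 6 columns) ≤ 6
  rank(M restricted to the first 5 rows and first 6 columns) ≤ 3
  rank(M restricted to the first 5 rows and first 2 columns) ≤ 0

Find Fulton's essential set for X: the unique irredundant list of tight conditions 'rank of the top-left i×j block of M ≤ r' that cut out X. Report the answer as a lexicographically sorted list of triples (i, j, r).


Propagating the 9 rank bounds to every northwest block:

  0 | 0 | 1 | 1 | 1 | 1 | 1 | 1
  0 | 0 | 1 | 1 | 2 | 2 | 2 | 2
  0 | 0 | 1 | 2 | 3 | 3 | 3 | 3
  0 | 0 | 1 | 2 | 3 | 3 | 4 | 4
  0 | 0 | 1 | 2 | 3 | 3 | 4 | 5
  1 | 1 | 2 | 3 | 4 | 4 | 5 | 6
  1 | 1 | 2 | 3 | 4 | 5 | 6 | 7
  1 | 2 | 3 | 4 | 5 | 6 | 7 | 8

so w = (3, 5, 4, 7, 8, 1, 6, 2).

ℓ(w)=14; the 4 essential cells (i,j,r):

[(2, 4, 1), (5, 2, 0), (5, 6, 3), (7, 2, 1)]


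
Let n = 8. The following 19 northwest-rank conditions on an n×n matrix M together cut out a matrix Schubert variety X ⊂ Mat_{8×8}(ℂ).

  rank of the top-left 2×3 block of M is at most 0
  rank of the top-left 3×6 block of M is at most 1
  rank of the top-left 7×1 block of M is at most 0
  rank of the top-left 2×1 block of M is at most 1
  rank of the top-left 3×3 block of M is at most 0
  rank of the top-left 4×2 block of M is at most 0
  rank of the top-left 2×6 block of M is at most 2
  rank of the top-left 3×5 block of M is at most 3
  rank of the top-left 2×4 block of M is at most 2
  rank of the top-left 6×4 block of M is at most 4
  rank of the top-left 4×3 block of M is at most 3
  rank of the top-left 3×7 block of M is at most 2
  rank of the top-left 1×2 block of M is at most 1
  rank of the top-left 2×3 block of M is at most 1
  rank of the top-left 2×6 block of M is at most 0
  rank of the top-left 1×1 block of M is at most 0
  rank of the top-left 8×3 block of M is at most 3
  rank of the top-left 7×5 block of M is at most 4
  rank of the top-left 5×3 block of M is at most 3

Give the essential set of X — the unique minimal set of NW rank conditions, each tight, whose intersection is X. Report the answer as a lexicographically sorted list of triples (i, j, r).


Rank table r_w(8×8) implied by the 19 constraints:

  i=1: 0 | 0 | 0 | 0 | 0 | 0 | 1 | 1
  i=2: 0 | 0 | 0 | 0 | 0 | 0 | 1 | 2
  i=3: 0 | 0 | 0 | 1 | 1 | 1 | 2 | 3
  i=4: 0 | 0 | 1 | 2 | 2 | 2 | 3 | 4
  i=5: 0 | 1 | 2 | 3 | 3 | 3 | 4 | 5
  i=6: 0 | 1 | 2 | 3 | 4 | 4 | 5 | 6
  i=7: 0 | 1 | 2 | 3 | 4 | 5 | 6 | 7
  i=8: 1 | 2 | 3 | 4 | 5 | 6 | 7 | 8

second differences of R give the permutation w = (7, 8, 4, 3, 2, 5, 6, 1).

|D(w)|=20, |Ess(w)|=4:

[(2, 6, 0), (3, 3, 0), (4, 2, 0), (7, 1, 0)]


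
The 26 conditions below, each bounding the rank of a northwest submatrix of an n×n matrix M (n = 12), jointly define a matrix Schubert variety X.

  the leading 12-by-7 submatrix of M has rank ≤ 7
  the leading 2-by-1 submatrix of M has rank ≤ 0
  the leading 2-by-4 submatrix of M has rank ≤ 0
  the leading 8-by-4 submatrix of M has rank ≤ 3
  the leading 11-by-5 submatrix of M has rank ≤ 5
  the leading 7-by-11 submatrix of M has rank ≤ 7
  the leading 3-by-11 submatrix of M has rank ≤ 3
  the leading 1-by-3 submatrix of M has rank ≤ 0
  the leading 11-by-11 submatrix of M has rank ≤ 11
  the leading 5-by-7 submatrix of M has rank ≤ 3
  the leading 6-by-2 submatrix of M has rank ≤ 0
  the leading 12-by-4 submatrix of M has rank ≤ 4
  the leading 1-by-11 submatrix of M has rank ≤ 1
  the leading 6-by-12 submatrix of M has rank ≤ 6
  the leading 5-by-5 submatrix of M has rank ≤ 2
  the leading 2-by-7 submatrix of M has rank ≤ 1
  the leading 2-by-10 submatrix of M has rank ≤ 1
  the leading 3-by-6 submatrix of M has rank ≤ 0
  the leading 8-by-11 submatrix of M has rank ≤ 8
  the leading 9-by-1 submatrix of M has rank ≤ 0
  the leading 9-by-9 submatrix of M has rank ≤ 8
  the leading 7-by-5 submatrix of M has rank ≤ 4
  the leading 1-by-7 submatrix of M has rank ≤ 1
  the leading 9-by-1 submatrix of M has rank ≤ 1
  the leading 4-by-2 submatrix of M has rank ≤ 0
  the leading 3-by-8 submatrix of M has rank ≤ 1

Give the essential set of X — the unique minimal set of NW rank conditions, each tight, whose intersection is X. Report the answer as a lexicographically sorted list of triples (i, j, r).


Rank table r_w(12×12) implied by the 26 constraints:

  row 1: 0 | 0 | 0 | 0 | 0 | 0 | 1 | 1 | 1 | 1 | 1 | 1
  row 2: 0 | 0 | 0 | 0 | 0 | 0 | 1 | 1 | 1 | 1 | 2 | 2
  row 3: 0 | 0 | 0 | 0 | 0 | 0 | 1 | 1 | 2 | 2 | 3 | 3
  row 4: 0 | 0 | 1 | 1 | 1 | 1 | 2 | 2 | 3 | 3 | 4 | 4
  row 5: 0 | 0 | 1 | 2 | 2 | 2 | 3 | 3 | 4 | 4 | 5 | 5
  row 6: 0 | 0 | 1 | 2 | 3 | 3 | 4 | 4 | 5 | 5 | 6 | 6
  row 7: 0 | 1 | 2 | 3 | 4 | 4 | 5 | 5 | 6 | 6 | 7 | 7
  row 8: 0 | 1 | 2 | 3 | 4 | 5 | 6 | 6 | 7 | 7 | 8 | 8
  row 9: 0 | 1 | 2 | 3 | 4 | 5 | 6 | 7 | 8 | 8 | 9 | 9
  row 10: 1 | 2 | 3 | 4 | 5 | 6 | 7 | 8 | 9 | 9 | 10 | 10
  row 11: 1 | 2 | 3 | 4 | 5 | 6 | 7 | 8 | 9 | 10 | 11 | 11
  row 12: 1 | 2 | 3 | 4 | 5 | 6 | 7 | 8 | 9 | 10 | 11 | 12

hence w(1..12) = (7, 11, 9, 3, 4, 5, 2, 6, 8, 1, 10, 12).

D(w) has 31 cells with 5 SE-corners; essential set:

[(2, 10, 1), (3, 6, 0), (3, 8, 1), (6, 2, 0), (9, 1, 0)]


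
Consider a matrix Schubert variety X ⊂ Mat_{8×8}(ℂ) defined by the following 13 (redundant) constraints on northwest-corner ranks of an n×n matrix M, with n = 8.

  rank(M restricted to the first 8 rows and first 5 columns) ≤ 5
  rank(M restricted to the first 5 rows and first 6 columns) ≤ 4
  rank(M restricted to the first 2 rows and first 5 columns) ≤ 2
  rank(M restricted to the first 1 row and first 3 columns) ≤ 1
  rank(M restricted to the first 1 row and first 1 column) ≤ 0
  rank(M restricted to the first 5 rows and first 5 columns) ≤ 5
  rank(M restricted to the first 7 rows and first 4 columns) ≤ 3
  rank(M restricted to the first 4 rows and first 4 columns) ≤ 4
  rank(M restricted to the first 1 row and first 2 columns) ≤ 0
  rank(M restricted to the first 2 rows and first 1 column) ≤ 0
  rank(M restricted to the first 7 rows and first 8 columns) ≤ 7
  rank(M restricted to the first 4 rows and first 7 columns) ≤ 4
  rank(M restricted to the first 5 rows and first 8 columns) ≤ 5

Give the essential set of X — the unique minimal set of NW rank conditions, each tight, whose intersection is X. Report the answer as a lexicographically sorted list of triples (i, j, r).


Reconstructing r_w from the 13 given conditions:

  0 | 0 | 1 | 1 | 1 | 1 | 1 | 1
  0 | 1 | 2 | 2 | 2 | 2 | 2 | 2
  1 | 2 | 3 | 3 | 3 | 3 | 3 | 3
  1 | 2 | 3 | 3 | 4 | 4 | 4 | 4
  1 | 2 | 3 | 3 | 4 | 4 | 5 | 5
  1 | 2 | 3 | 3 | 4 | 5 | 6 | 6
  1 | 2 | 3 | 3 | 4 | 5 | 6 | 7
  1 | 2 | 3 | 4 | 5 | 6 | 7 | 8

the unique w with this rank table is (3, 2, 1, 5, 7, 6, 8, 4).

Rothe diagram D(w) (8 cells), 4 SE-corners (essential conditions):

[(1, 2, 0), (2, 1, 0), (5, 6, 4), (7, 4, 3)]


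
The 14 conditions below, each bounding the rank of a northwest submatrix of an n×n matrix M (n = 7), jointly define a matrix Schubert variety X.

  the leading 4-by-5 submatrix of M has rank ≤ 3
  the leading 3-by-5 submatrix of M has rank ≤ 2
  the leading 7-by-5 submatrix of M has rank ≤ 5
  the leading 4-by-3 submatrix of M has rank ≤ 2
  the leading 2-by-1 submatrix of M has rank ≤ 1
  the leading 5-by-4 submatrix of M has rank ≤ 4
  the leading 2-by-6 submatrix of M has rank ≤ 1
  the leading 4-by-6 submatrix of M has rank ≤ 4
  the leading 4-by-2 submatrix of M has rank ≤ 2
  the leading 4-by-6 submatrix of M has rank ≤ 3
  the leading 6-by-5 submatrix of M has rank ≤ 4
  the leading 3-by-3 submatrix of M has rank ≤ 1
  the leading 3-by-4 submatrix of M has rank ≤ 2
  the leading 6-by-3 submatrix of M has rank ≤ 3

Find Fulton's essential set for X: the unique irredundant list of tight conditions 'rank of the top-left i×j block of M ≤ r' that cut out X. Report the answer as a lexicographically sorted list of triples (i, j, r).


Computing R[i][j] = min implied NW-rank bound (n=7, 14 conditions):

  R[1]: 1 | 1 | 1 | 1 | 1 | 1 | 1
  R[2]: 1 | 1 | 1 | 1 | 1 | 1 | 2
  R[3]: 1 | 1 | 1 | 2 | 2 | 2 | 3
  R[4]: 1 | 2 | 2 | 3 | 3 | 3 | 4
  R[5]: 1 | 2 | 3 | 4 | 4 | 4 | 5
  R[6]: 1 | 2 | 3 | 4 | 4 | 5 | 6
  R[7]: 1 | 2 | 3 | 4 | 5 | 6 | 7

reading off 1-entries of Δ²R: w = (1, 7, 4, 2, 3, 6, 5).

Rothe diagram D(w) (8 cells), 3 SE-corners (essential conditions):

[(2, 6, 1), (3, 3, 1), (6, 5, 4)]


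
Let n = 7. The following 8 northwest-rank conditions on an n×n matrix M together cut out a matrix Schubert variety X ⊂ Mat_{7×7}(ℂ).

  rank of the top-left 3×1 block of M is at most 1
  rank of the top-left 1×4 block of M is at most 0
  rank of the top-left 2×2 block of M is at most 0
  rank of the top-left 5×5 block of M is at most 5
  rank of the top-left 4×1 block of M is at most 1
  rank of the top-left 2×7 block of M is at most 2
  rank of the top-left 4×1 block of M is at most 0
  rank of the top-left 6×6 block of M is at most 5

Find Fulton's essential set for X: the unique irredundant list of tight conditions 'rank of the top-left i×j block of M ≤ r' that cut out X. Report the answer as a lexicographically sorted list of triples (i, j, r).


Computing R[i][j] = min implied NW-rank bound (n=7, 8 conditions):

  row 1: 0 0 0 0 1 1 1
  row 2: 0 0 1 1 2 2 2
  row 3: 0 1 2 2 3 3 3
  row 4: 0 1 2 3 4 4 4
  row 5: 1 2 3 4 5 5 5
  row 6: 1 2 3 4 5 5 6
  row 7: 1 2 3 4 5 6 7

reading off 1-entries of Δ²R: w = (5, 3, 2, 4, 1, 7, 6).

Rothe diagram D(w) (9 cells), 4 SE-corners (essential conditions):

[(1, 4, 0), (2, 2, 0), (4, 1, 0), (6, 6, 5)]


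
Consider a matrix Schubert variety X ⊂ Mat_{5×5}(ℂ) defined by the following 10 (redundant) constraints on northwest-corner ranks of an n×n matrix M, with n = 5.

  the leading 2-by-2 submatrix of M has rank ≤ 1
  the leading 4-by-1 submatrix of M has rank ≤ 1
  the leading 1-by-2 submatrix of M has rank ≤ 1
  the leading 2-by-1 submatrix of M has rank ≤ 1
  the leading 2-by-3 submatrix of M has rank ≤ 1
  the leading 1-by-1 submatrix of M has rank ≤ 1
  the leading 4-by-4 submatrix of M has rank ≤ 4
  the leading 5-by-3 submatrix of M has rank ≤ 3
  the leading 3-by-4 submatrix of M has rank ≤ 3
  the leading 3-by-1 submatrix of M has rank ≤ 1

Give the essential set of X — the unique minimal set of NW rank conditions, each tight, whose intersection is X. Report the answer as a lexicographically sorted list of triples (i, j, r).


Recovering R(i,j) via the rank-extension bound from the 10 conditions:

  R[1]: 1 | 1 | 1 | 1 | 1
  R[2]: 1 | 1 | 1 | 2 | 2
  R[3]: 1 | 2 | 2 | 3 | 3
  R[4]: 1 | 2 | 3 | 4 | 4
  R[5]: 1 | 2 | 3 | 4 | 5

giving w = (1, 4, 2, 3, 5) via Δ²R.

|D(w)|=2, |Ess(w)|=1:

[(2, 3, 1)]


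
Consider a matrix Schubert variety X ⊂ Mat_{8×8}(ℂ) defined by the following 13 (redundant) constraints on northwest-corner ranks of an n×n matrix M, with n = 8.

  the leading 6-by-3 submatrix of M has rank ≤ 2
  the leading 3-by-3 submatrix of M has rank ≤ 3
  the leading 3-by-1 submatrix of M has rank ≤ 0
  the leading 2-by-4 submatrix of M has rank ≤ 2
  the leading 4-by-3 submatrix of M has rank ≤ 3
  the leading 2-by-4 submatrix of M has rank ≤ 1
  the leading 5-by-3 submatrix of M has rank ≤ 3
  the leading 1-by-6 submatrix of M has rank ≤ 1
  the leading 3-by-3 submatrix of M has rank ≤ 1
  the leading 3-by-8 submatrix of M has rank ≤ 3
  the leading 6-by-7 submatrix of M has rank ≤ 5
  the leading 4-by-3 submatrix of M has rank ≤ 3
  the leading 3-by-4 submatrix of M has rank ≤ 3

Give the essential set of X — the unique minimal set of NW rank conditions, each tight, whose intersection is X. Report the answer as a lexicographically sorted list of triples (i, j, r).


Rank table r_w(8×8) implied by the 13 constraints:

  0 1 1 1 1 1 1 1
  0 1 1 1 2 2 2 2
  0 1 1 2 3 3 3 3
  1 2 2 3 4 4 4 4
  1 2 2 3 4 5 5 5
  1 2 2 3 4 5 5 6
  1 2 3 4 5 6 6 7
  1 2 3 4 5 6 7 8

so w = (2, 5, 4, 1, 6, 8, 3, 7).

ℓ(w)=9; the 5 essential cells (i,j,r):

[(2, 4, 1), (3, 1, 0), (3, 3, 1), (6, 3, 2), (6, 7, 5)]


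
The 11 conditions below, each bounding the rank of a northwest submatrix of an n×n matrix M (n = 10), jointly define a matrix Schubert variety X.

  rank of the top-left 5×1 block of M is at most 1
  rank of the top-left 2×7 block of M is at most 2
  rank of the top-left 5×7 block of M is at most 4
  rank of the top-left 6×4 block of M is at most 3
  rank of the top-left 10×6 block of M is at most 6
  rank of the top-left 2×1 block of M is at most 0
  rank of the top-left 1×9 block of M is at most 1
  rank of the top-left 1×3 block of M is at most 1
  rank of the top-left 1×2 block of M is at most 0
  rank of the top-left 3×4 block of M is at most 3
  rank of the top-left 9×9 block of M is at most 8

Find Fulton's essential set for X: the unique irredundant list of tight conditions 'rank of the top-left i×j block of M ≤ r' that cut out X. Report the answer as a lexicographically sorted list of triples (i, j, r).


Rank table r_w(10×10) implied by the 11 constraints:

  R[1]: 0 | 0 | 1 | 1 | 1 | 1 | 1 | 1 | 1 | 1
  R[2]: 0 | 1 | 2 | 2 | 2 | 2 | 2 | 2 | 2 | 2
  R[3]: 1 | 2 | 3 | 3 | 3 | 3 | 3 | 3 | 3 | 3
  R[4]: 1 | 2 | 3 | 3 | 4 | 4 | 4 | 4 | 4 | 4
  R[5]: 1 | 2 | 3 | 3 | 4 | 4 | 4 | 5 | 5 | 5
  R[6]: 1 | 2 | 3 | 3 | 4 | 5 | 5 | 6 | 6 | 6
  R[7]: 1 | 2 | 3 | 4 | 5 | 6 | 6 | 7 | 7 | 7
  R[8]: 1 | 2 | 3 | 4 | 5 | 6 | 7 | 8 | 8 | 8
  R[9]: 1 | 2 | 3 | 4 | 5 | 6 | 7 | 8 | 8 | 9
  R[10]: 1 | 2 | 3 | 4 | 5 | 6 | 7 | 8 | 9 | 10

hence w(1..10) = (3, 2, 1, 5, 8, 6, 4, 7, 10, 9).

Fulton essential set (5 of the 9 Rothe cells):

[(1, 2, 0), (2, 1, 0), (5, 7, 4), (6, 4, 3), (9, 9, 8)]


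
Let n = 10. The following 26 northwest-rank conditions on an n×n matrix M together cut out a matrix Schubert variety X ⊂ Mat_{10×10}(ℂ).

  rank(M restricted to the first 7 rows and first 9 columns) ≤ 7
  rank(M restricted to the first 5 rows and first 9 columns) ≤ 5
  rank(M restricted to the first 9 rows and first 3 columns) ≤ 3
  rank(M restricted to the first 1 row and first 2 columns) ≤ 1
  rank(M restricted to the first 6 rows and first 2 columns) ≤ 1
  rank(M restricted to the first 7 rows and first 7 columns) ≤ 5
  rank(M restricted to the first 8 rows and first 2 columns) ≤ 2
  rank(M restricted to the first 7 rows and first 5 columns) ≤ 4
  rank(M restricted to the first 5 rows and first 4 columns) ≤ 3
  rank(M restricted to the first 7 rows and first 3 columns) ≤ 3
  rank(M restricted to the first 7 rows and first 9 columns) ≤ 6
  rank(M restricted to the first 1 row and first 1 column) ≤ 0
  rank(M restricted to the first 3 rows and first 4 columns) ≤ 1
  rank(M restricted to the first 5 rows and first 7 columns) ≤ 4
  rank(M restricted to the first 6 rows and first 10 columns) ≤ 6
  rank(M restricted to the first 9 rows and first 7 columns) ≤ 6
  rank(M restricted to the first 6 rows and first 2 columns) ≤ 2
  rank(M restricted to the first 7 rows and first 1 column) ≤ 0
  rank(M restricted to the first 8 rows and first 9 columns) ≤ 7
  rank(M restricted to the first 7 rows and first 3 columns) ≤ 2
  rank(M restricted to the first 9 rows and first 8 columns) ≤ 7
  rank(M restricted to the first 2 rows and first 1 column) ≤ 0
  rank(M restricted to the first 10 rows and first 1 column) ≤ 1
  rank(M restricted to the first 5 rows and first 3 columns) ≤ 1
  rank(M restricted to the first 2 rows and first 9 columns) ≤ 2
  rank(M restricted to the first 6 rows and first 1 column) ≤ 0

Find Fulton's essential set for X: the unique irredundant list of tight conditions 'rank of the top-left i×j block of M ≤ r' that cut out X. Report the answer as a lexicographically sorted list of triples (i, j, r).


Propagating the 26 rank bounds to every northwest block:

  i=1: 0 | 1 | 1 | 1 | 1 | 1 | 1 | 1 | 1 | 1
  i=2: 0 | 1 | 1 | 1 | 2 | 2 | 2 | 2 | 2 | 2
  i=3: 0 | 1 | 1 | 1 | 2 | 3 | 3 | 3 | 3 | 3
  i=4: 0 | 1 | 1 | 2 | 3 | 4 | 4 | 4 | 4 | 4
  i=5: 0 | 1 | 1 | 2 | 3 | 4 | 4 | 5 | 5 | 5
  i=6: 0 | 1 | 2 | 3 | 4 | 5 | 5 | 6 | 6 | 6
  i=7: 0 | 1 | 2 | 3 | 4 | 5 | 5 | 6 | 6 | 7
  i=8: 1 | 2 | 3 | 4 | 5 | 6 | 6 | 7 | 7 | 8
  i=9: 1 | 2 | 3 | 4 | 5 | 6 | 6 | 7 | 8 | 9
  i=10: 1 | 2 | 3 | 4 | 5 | 6 | 7 | 8 | 9 | 10

hence w(1..10) = (2, 5, 6, 4, 8, 3, 10, 1, 9, 7).

Fulton essential set (7 of the 17 Rothe cells):

[(3, 4, 1), (5, 3, 1), (5, 7, 4), (7, 1, 0), (7, 7, 5), (7, 9, 6), (9, 7, 6)]


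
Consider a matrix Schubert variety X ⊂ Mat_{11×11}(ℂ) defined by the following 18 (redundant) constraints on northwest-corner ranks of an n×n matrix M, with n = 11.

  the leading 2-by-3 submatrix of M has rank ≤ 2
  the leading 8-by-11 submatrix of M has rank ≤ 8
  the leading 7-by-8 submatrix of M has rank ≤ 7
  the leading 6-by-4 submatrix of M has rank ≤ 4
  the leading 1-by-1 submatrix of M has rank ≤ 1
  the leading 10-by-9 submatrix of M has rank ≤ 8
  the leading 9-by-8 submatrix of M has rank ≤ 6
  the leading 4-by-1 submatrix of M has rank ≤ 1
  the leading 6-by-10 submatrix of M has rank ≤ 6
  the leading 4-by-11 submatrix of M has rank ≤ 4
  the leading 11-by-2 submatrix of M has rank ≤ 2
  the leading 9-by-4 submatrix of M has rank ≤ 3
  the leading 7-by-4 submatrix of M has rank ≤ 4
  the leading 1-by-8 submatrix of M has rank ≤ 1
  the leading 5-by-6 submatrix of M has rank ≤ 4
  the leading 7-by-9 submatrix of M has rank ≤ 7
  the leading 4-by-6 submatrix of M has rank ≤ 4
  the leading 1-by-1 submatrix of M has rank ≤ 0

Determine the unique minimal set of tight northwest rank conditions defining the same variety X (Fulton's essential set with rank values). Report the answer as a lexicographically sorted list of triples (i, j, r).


Recovering R(i,j) via the rank-extension bound from the 18 conditions:

  i=1: 0, 1, 1, 1, 1, 1, 1, 1, 1, 1, 1
  i=2: 1, 2, 2, 2, 2, 2, 2, 2, 2, 2, 2
  i=3: 1, 2, 3, 3, 3, 3, 3, 3, 3, 3, 3
  i=4: 1, 2, 3, 3, 4, 4, 4, 4, 4, 4, 4
  i=5: 1, 2, 3, 3, 4, 4, 5, 5, 5, 5, 5
  i=6: 1, 2, 3, 3, 4, 5, 6, 6, 6, 6, 6
  i=7: 1, 2, 3, 3, 4, 5, 6, 6, 7, 7, 7
  i=8: 1, 2, 3, 3, 4, 5, 6, 6, 7, 8, 8
  i=9: 1, 2, 3, 3, 4, 5, 6, 6, 7, 8, 9
  i=10: 1, 2, 3, 4, 5, 6, 7, 7, 8, 9, 10
  i=11: 1, 2, 3, 4, 5, 6, 7, 8, 9, 10, 11

giving w = (2, 1, 3, 5, 7, 6, 9, 10, 11, 4, 8) via Δ²R.

Fulton essential set (4 of the 11 Rothe cells):

[(1, 1, 0), (5, 6, 4), (9, 4, 3), (9, 8, 6)]


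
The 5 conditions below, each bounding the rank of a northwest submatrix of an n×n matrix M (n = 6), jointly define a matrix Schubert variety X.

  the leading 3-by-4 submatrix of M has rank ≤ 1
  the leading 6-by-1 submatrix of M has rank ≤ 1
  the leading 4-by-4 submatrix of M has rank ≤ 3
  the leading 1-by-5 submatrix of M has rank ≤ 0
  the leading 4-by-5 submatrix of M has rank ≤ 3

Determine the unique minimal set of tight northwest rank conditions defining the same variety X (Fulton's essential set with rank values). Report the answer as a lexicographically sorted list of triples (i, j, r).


Rank table r_w(6×6) implied by the 5 constraints:

  i=1: 0 | 0 | 0 | 0 | 0 | 1
  i=2: 1 | 1 | 1 | 1 | 1 | 2
  i=3: 1 | 1 | 1 | 1 | 2 | 3
  i=4: 1 | 2 | 2 | 2 | 3 | 4
  i=5: 1 | 2 | 3 | 3 | 4 | 5
  i=6: 1 | 2 | 3 | 4 | 5 | 6

the unique w with this rank table is (6, 1, 5, 2, 3, 4).

Fulton essential set (2 of the 8 Rothe cells):

[(1, 5, 0), (3, 4, 1)]


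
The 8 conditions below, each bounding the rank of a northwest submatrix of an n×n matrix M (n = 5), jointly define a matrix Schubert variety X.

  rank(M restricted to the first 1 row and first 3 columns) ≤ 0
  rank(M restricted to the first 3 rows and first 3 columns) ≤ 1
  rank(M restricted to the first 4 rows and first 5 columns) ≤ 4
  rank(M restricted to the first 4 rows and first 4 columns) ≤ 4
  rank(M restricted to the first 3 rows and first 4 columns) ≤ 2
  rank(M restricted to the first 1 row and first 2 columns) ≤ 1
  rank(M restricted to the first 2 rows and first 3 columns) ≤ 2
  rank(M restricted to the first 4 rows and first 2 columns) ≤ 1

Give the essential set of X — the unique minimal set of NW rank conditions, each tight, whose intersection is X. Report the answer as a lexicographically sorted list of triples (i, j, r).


The tightest implied rank at each (i,j), from the 8 conditions:

  0 | 0 | 0 | 1 | 1
  1 | 1 | 1 | 2 | 2
  1 | 1 | 1 | 2 | 3
  1 | 1 | 2 | 3 | 4
  1 | 2 | 3 | 4 | 5

hence w(1..5) = (4, 1, 5, 3, 2).

Fulton essential set (3 of the 6 Rothe cells):

[(1, 3, 0), (3, 3, 1), (4, 2, 1)]


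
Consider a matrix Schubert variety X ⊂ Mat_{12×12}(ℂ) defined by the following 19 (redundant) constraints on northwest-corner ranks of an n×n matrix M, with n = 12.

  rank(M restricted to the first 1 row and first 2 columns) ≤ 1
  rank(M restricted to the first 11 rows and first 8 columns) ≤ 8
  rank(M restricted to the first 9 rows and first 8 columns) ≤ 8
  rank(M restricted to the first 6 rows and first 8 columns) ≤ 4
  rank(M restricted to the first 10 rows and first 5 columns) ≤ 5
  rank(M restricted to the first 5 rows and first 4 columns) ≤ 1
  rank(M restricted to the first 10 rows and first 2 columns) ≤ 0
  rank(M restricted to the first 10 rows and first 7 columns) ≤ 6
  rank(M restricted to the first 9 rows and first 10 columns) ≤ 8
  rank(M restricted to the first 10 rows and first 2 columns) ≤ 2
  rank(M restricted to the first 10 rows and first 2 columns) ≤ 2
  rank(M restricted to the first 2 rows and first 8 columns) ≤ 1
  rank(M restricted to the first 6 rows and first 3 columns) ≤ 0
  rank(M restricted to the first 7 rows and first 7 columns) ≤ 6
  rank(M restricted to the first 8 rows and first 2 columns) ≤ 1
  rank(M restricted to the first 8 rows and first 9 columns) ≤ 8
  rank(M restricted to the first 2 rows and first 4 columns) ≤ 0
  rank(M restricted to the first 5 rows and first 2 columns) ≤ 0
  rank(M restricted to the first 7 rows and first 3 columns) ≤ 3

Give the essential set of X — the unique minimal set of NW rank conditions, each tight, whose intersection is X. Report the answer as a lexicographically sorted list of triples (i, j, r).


Propagating the 19 rank bounds to every northwest block:

  R[1]: 0, 0, 0, 0, 1, 1, 1, 1, 1, 1, 1, 1
  R[2]: 0, 0, 0, 0, 1, 1, 1, 1, 2, 2, 2, 2
  R[3]: 0, 0, 0, 1, 2, 2, 2, 2, 3, 3, 3, 3
  R[4]: 0, 0, 0, 1, 2, 3, 3, 3, 4, 4, 4, 4
  R[5]: 0, 0, 0, 1, 2, 3, 4, 4, 5, 5, 5, 5
  R[6]: 0, 0, 0, 1, 2, 3, 4, 4, 5, 6, 6, 6
  R[7]: 0, 0, 1, 2, 3, 4, 5, 5, 6, 7, 7, 7
  R[8]: 0, 0, 1, 2, 3, 4, 5, 6, 7, 8, 8, 8
  R[9]: 0, 0, 1, 2, 3, 4, 5, 6, 7, 8, 9, 9
  R[10]: 0, 0, 1, 2, 3, 4, 5, 6, 7, 8, 9, 10
  R[11]: 1, 1, 2, 3, 4, 5, 6, 7, 8, 9, 10, 11
  R[12]: 1, 2, 3, 4, 5, 6, 7, 8, 9, 10, 11, 12

giving w = (5, 9, 4, 6, 7, 10, 3, 8, 11, 12, 1, 2) via Δ²R.

D(w) has 32 cells with 5 SE-corners; essential set:

[(2, 4, 0), (2, 8, 1), (6, 3, 0), (6, 8, 4), (10, 2, 0)]


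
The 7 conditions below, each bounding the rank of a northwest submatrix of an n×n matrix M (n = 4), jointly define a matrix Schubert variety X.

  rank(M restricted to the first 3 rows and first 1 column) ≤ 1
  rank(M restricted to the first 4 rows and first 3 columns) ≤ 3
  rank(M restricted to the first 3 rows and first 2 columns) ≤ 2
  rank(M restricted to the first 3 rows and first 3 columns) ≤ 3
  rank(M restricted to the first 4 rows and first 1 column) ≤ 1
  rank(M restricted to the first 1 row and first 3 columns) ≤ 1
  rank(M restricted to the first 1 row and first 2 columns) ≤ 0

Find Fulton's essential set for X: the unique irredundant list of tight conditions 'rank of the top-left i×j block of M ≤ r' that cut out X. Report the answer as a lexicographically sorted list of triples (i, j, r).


Recovering R(i,j) via the rank-extension bound from the 7 conditions:

  0 0 1 1
  1 1 2 2
  1 2 3 3
  1 2 3 4

second differences of R give the permutation w = (3, 1, 2, 4).

ℓ(w)=2; the 1 essential cell (i,j,r):

[(1, 2, 0)]


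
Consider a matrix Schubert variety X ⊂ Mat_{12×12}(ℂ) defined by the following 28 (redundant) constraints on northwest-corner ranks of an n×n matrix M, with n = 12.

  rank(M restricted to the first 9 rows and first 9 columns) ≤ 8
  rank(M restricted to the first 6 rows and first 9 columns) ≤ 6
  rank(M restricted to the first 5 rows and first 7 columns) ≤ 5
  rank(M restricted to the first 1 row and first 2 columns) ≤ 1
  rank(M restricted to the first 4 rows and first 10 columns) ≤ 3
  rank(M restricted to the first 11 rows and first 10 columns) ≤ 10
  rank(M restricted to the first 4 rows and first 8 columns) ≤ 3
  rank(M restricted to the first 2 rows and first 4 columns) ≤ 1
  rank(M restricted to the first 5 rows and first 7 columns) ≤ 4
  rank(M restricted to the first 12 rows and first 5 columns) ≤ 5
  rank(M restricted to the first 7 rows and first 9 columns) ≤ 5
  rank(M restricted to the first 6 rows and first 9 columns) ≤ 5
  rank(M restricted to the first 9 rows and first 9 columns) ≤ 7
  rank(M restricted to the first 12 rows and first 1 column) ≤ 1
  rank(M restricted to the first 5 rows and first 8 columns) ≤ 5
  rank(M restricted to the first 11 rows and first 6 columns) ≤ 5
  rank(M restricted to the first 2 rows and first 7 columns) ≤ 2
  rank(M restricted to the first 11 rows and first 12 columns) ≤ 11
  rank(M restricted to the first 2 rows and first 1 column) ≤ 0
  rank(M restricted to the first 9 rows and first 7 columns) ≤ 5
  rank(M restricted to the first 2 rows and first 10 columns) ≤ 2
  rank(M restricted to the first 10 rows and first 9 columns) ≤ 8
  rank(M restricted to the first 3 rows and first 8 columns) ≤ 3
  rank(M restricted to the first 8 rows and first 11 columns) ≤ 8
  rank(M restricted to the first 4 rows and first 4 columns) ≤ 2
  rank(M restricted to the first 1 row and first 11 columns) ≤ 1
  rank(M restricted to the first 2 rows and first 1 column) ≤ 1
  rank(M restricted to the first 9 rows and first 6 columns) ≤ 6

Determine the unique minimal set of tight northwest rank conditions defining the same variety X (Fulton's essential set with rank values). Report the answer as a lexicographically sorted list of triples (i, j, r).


Recovering R(i,j) via the rank-extension bound from the 28 conditions:

  row 1: 0  1  1  1  1  1  1  1  1  1  1  1
  row 2: 0  1  1  1  2  2  2  2  2  2  2  2
  row 3: 1  2  2  2  3  3  3  3  3  3  3  3
  row 4: 1  2  2  2  3  3  3  3  3  3  4  4
  row 5: 1  2  3  3  4  4  4  4  4  4  5  5
  row 6: 1  2  3  4  5  5  5  5  5  5  6  6
  row 7: 1  2  3  4  5  5  5  5  5  6  7  7
  row 8: 1  2  3  4  5  5  5  6  6  7  8  8
  row 9: 1  2  3  4  5  5  5  6  7  8  9  9
  row 10: 1  2  3  4  5  5  6  7  8  9  10  10
  row 11: 1  2  3  4  5  5  6  7  8  9  10  11
  row 12: 1  2  3  4  5  6  7  8  9  10  11  12

hence w(1..12) = (2, 5, 1, 11, 3, 4, 10, 8, 9, 7, 12, 6).

|D(w)|=21, |Ess(w)|=7:

[(2, 1, 0), (2, 4, 1), (4, 4, 2), (4, 10, 3), (7, 9, 5), (9, 7, 5), (11, 6, 5)]


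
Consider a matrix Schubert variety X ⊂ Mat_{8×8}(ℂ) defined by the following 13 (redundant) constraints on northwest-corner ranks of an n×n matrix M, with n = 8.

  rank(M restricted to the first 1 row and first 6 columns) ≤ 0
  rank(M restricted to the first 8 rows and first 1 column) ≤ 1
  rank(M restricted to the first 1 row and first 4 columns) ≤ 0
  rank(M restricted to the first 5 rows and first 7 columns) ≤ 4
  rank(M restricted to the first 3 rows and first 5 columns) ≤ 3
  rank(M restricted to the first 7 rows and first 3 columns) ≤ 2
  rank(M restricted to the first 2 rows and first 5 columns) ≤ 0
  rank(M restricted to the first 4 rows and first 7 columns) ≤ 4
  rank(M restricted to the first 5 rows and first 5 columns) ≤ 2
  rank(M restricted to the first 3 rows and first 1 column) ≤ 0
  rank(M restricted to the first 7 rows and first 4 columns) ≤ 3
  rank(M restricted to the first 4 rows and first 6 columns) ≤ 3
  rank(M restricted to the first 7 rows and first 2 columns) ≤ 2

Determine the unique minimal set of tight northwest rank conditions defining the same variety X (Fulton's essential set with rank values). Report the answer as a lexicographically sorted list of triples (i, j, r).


Propagating the 13 rank bounds to every northwest block:

  row 1: 0, 0, 0, 0, 0, 0, 1, 1
  row 2: 0, 0, 0, 0, 0, 1, 2, 2
  row 3: 0, 1, 1, 1, 1, 2, 3, 3
  row 4: 1, 2, 2, 2, 2, 3, 4, 4
  row 5: 1, 2, 2, 2, 2, 3, 4, 5
  row 6: 1, 2, 2, 3, 3, 4, 5, 6
  row 7: 1, 2, 2, 3, 4, 5, 6, 7
  row 8: 1, 2, 3, 4, 5, 6, 7, 8

so w = (7, 6, 2, 1, 8, 4, 5, 3).

Fulton essential set (5 of the 17 Rothe cells):

[(1, 6, 0), (2, 5, 0), (3, 1, 0), (5, 5, 2), (7, 3, 2)]


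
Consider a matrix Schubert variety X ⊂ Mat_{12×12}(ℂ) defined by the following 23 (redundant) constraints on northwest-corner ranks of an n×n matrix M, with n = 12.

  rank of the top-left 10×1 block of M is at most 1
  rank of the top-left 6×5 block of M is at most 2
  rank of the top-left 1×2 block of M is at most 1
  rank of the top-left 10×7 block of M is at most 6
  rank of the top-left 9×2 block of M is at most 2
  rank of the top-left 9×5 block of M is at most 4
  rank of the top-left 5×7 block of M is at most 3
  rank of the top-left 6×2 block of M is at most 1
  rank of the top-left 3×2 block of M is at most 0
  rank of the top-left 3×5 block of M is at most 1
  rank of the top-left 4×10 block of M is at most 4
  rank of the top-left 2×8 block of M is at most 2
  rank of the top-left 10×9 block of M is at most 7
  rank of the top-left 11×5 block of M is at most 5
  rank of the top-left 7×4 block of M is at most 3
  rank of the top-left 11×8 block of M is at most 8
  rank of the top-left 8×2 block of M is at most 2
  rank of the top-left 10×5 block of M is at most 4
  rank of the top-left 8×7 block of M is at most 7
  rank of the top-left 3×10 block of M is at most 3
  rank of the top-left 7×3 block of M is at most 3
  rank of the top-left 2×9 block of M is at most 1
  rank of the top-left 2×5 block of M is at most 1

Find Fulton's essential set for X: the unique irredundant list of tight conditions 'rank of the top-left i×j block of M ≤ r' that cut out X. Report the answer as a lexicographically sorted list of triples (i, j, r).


Recovering R(i,j) via the rank-extension bound from the 23 conditions:

  i=1: 0  0  1  1  1  1  1  1  1  1  1  1
  i=2: 0  0  1  1  1  1  1  1  1  2  2  2
  i=3: 0  0  1  1  1  2  2  2  2  3  3  3
  i=4: 1  1  2  2  2  3  3  3  3  4  4  4
  i=5: 1  1  2  2  2  3  3  4  4  5  5  5
  i=6: 1  1  2  2  2  3  4  5  5  6  6  6
  i=7: 1  2  3  3  3  4  5  6  6  7  7  7
  i=8: 1  2  3  4  4  5  6  7  7  8  8  8
  i=9: 1  2  3  4  4  5  6  7  7  8  9  9
  i=10: 1  2  3  4  4  5  6  7  7  8  9  10
  i=11: 1  2  3  4  5  6  7  8  8  9  10  11
  i=12: 1  2  3  4  5  6  7  8  9  10  11  12

so w = (3, 10, 6, 1, 8, 7, 2, 4, 11, 12, 5, 9).

8 SE-corners of the 25-cell Rothe diagram give Ess(w):

[(2, 9, 1), (3, 2, 0), (3, 5, 1), (5, 7, 3), (6, 2, 1), (6, 5, 2), (10, 5, 4), (10, 9, 7)]


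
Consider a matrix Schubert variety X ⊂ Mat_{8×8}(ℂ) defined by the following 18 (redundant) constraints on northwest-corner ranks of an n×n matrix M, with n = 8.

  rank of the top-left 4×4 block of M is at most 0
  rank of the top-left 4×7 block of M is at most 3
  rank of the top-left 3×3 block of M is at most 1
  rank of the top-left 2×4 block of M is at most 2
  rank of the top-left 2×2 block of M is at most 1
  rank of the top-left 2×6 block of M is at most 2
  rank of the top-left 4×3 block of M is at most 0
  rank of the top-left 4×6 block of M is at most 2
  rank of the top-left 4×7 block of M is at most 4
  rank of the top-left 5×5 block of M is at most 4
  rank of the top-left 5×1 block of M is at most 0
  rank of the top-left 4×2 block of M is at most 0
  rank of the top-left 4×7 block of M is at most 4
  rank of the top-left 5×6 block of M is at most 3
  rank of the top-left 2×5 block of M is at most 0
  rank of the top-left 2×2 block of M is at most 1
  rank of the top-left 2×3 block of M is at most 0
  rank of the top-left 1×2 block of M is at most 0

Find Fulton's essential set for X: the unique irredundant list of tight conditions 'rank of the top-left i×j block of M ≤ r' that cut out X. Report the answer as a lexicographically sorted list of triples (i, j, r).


Propagating the 18 rank bounds to every northwest block:

  R[1]: 0 | 0 | 0 | 0 | 0 | 1 | 1 | 1
  R[2]: 0 | 0 | 0 | 0 | 0 | 1 | 2 | 2
  R[3]: 0 | 0 | 0 | 0 | 1 | 2 | 3 | 3
  R[4]: 0 | 0 | 0 | 0 | 1 | 2 | 3 | 4
  R[5]: 0 | 1 | 1 | 1 | 2 | 3 | 4 | 5
  R[6]: 1 | 2 | 2 | 2 | 3 | 4 | 5 | 6
  R[7]: 1 | 2 | 3 | 3 | 4 | 5 | 6 | 7
  R[8]: 1 | 2 | 3 | 4 | 5 | 6 | 7 | 8

so w = (6, 7, 5, 8, 2, 1, 3, 4).

|D(w)|=19, |Ess(w)|=3:

[(2, 5, 0), (4, 4, 0), (5, 1, 0)]


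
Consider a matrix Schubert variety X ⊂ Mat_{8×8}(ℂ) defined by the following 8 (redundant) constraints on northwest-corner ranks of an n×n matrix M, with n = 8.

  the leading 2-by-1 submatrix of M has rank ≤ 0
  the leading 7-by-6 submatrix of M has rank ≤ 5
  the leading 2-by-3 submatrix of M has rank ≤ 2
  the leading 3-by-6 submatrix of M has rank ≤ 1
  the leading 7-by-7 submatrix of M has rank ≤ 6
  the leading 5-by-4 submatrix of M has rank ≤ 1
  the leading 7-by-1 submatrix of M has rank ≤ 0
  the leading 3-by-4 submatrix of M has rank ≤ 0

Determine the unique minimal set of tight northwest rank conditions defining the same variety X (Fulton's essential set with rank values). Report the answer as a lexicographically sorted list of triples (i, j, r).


Rank table r_w(8×8) implied by the 8 constraints:

  i=1: 0 | 0 | 0 | 0 | 1 | 1 | 1 | 1
  i=2: 0 | 0 | 0 | 0 | 1 | 1 | 2 | 2
  i=3: 0 | 0 | 0 | 0 | 1 | 1 | 2 | 3
  i=4: 0 | 1 | 1 | 1 | 2 | 2 | 3 | 4
  i=5: 0 | 1 | 1 | 1 | 2 | 3 | 4 | 5
  i=6: 0 | 1 | 2 | 2 | 3 | 4 | 5 | 6
  i=7: 0 | 1 | 2 | 3 | 4 | 5 | 6 | 7
  i=8: 1 | 2 | 3 | 4 | 5 | 6 | 7 | 8

second differences of R give the permutation w = (5, 7, 8, 2, 6, 3, 4, 1).

4 SE-corners of the 20-cell Rothe diagram give Ess(w):

[(3, 4, 0), (3, 6, 1), (5, 4, 1), (7, 1, 0)]


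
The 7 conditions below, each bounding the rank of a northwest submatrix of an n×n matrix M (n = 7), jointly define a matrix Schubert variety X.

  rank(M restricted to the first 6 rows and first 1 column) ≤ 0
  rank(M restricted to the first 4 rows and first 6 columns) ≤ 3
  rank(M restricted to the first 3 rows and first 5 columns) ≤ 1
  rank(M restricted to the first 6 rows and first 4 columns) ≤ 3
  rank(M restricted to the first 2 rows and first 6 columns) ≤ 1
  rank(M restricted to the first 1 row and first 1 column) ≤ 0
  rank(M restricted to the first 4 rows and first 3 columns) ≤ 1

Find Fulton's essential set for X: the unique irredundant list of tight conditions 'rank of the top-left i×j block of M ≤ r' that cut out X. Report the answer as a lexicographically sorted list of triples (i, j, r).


Rank table r_w(7×7) implied by the 7 constraints:

  row 1: 0, 1, 1, 1, 1, 1, 1
  row 2: 0, 1, 1, 1, 1, 1, 2
  row 3: 0, 1, 1, 1, 1, 2, 3
  row 4: 0, 1, 1, 2, 2, 3, 4
  row 5: 0, 1, 2, 3, 3, 4, 5
  row 6: 0, 1, 2, 3, 4, 5, 6
  row 7: 1, 2, 3, 4, 5, 6, 7

giving w = (2, 7, 6, 4, 3, 5, 1) via Δ²R.

4 SE-corners of the 14-cell Rothe diagram give Ess(w):

[(2, 6, 1), (3, 5, 1), (4, 3, 1), (6, 1, 0)]


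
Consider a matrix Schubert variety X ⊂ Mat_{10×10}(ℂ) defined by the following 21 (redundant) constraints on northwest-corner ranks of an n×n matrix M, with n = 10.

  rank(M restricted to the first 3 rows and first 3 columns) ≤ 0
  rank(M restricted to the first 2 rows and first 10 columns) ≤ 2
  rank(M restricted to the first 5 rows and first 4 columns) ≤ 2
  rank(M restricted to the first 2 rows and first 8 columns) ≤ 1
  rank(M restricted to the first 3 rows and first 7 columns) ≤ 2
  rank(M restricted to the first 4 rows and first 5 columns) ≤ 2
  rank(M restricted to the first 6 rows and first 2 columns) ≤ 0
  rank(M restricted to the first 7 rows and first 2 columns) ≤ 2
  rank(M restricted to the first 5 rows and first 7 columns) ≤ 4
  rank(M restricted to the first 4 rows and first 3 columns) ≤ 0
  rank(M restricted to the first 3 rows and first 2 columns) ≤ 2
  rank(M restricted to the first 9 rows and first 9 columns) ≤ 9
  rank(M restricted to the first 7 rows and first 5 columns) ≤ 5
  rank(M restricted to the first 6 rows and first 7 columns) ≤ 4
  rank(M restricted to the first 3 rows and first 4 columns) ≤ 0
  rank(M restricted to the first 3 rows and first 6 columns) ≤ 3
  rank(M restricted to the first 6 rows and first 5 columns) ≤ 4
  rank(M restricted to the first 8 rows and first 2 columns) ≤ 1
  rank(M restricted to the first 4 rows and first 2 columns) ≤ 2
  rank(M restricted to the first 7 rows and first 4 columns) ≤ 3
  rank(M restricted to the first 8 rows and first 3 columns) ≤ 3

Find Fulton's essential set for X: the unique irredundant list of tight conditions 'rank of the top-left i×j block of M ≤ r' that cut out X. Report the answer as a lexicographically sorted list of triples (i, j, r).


Recovering R(i,j) via the rank-extension bound from the 21 conditions:

  0 | 0 | 0 | 0 | 1 | 1 | 1 | 1 | 1 | 1
  0 | 0 | 0 | 0 | 1 | 1 | 1 | 1 | 2 | 2
  0 | 0 | 0 | 0 | 1 | 2 | 2 | 2 | 3 | 3
  0 | 0 | 0 | 1 | 2 | 3 | 3 | 3 | 4 | 4
  0 | 0 | 1 | 2 | 3 | 4 | 4 | 4 | 5 | 5
  0 | 0 | 1 | 2 | 3 | 4 | 4 | 5 | 6 | 6
  1 | 1 | 2 | 3 | 4 | 5 | 5 | 6 | 7 | 7
  1 | 1 | 2 | 3 | 4 | 5 | 6 | 7 | 8 | 8
  1 | 2 | 3 | 4 | 5 | 6 | 7 | 8 | 9 | 9
  1 | 2 | 3 | 4 | 5 | 6 | 7 | 8 | 9 | 10

reading off 1-entries of Δ²R: w = (5, 9, 6, 4, 3, 8, 1, 7, 2, 10).

Rothe diagram D(w) (24 cells), 6 SE-corners (essential conditions):

[(2, 8, 1), (3, 4, 0), (4, 3, 0), (6, 2, 0), (6, 7, 4), (8, 2, 1)]
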